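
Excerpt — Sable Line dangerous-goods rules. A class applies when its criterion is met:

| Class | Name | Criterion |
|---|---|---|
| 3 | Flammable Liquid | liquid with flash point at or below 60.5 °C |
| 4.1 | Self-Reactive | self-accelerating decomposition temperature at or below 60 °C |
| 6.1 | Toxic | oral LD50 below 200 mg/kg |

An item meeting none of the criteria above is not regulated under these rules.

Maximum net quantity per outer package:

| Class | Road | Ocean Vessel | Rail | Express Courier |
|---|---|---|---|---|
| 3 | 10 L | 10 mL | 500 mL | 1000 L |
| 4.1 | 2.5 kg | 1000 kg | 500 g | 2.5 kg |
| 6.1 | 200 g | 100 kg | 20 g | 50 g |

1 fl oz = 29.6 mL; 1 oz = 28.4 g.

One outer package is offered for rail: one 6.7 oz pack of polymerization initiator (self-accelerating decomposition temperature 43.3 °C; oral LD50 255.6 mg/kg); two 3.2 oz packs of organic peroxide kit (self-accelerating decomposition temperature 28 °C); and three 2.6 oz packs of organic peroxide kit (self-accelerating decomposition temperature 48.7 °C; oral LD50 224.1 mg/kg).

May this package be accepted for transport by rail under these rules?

The polymerization initiator has self-accelerating decomposition temperature 43.3 °C, which is ≤ 60 °C, so it is Class 4.1 (Self-Reactive).
Organic peroxide kit: self-accelerating decomposition temperature 28 °C ≤ 60 °C → Class 4.1 (Self-Reactive).
Self-accelerating decomposition temperature 48.7 °C meets the Class 4.1 criterion (Self-Reactive), so the organic peroxide kit is Class 4.1.
Total Class 4.1: (one 6.7 oz pack = 190.28 g) + (two 3.2 oz packs = 181.76 g) + (three 2.6 oz packs = 221.52 g) = 593.56 g.
593.56 g > 500 g (rail limit, Class 4.1) — over the limit.

No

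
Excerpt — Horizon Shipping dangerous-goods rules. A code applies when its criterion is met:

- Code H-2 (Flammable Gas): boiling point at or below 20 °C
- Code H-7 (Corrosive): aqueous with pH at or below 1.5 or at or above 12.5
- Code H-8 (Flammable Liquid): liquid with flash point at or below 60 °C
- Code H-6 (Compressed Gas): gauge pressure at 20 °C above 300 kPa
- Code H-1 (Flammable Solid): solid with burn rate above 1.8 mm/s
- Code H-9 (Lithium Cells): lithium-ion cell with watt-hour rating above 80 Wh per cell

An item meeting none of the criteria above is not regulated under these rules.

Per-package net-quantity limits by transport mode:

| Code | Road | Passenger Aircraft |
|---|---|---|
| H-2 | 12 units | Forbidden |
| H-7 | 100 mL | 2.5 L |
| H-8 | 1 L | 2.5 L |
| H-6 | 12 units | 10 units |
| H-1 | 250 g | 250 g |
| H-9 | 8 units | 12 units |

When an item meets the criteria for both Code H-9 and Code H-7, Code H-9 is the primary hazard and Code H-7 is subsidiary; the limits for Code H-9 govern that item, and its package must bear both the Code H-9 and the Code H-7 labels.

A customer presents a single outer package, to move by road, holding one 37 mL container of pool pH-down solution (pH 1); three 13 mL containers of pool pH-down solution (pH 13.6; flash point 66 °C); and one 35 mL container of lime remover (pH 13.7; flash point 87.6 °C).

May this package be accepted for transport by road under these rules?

No

The pool pH-down solution has pH 1, which is ≤ 1.5, so it is Code H-7 (Corrosive).
Pool pH-down solution: pH 13.6 ≥ 12.5 → Code H-7 (Corrosive).
The lime remover has pH 13.7, which is ≥ 12.5, so it is Code H-7 (Corrosive).
Total Code H-7: 37 mL + (three 13 mL containers = 39 mL) + 35 mL = 111 mL.
111 mL > 100 mL (road limit, Code H-7) — over the limit.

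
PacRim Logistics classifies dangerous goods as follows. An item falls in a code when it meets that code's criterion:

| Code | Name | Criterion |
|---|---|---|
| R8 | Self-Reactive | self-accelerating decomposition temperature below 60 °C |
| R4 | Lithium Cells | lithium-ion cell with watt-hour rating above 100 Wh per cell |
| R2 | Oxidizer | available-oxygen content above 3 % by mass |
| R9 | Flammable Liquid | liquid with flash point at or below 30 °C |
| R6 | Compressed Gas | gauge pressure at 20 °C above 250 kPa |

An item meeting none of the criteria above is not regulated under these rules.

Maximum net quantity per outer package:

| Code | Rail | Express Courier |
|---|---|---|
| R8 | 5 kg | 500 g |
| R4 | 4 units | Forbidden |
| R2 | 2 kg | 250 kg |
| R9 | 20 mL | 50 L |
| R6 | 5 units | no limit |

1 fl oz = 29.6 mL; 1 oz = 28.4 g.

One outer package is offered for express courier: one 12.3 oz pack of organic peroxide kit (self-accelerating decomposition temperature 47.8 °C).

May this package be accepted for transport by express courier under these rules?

Yes

With self-accelerating decomposition temperature 47.8 °C (< 60 °C), the organic peroxide kit falls in Code R8.
Code R8 quantity: one 12.3 oz pack = 349.32 g.
349.32 g is within the express courier limit of 500 g for Code R8.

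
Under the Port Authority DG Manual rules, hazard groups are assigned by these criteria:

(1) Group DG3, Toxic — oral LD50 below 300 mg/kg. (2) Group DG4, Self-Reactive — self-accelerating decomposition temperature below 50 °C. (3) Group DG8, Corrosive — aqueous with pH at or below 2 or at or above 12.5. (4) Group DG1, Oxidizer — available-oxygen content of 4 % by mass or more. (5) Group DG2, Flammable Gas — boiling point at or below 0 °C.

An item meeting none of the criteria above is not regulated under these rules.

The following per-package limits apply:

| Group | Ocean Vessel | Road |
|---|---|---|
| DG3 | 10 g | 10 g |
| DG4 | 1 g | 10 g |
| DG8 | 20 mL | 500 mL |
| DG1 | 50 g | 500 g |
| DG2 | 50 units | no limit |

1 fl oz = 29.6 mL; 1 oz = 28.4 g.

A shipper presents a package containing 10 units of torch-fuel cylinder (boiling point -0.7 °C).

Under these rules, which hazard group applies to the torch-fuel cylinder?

Group DG2

The torch-fuel cylinder has boiling point -0.7 °C, which is ≤ 0 °C, so it is Group DG2 (Flammable Gas).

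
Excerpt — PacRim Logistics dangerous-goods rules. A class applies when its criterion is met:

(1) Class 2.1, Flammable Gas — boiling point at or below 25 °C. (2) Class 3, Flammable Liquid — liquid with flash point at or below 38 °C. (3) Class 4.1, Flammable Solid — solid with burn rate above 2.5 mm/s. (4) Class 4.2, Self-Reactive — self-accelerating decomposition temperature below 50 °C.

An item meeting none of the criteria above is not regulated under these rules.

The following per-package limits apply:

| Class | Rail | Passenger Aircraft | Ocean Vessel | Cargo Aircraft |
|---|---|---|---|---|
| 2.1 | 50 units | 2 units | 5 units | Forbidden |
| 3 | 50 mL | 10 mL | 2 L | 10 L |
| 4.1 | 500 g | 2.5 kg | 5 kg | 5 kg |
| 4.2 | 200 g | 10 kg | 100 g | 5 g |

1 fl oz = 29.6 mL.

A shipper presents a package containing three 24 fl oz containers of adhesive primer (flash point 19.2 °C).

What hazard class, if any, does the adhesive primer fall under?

With flash point 19.2 °C (≤ 38 °C), the adhesive primer falls in Class 3.

Class 3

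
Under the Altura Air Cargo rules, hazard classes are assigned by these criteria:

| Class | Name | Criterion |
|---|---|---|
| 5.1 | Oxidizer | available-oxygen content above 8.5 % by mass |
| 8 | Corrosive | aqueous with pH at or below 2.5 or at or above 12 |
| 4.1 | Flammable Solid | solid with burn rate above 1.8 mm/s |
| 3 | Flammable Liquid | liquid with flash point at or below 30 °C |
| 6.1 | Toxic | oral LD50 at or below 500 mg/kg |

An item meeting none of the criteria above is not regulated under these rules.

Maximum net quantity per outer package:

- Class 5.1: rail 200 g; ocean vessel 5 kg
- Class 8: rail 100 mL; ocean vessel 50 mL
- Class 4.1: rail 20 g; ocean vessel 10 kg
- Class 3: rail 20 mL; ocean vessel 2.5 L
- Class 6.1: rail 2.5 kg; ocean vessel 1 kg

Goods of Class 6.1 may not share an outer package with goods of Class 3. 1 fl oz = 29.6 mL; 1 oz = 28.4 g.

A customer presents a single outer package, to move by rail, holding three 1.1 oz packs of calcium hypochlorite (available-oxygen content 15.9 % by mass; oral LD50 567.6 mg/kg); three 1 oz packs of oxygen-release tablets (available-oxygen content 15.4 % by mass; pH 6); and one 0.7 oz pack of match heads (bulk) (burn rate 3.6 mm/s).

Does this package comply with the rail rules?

Calcium hypochlorite: available-oxygen content 15.9 % by mass > 8.5 % by mass → Class 5.1 (Oxidizer).
Available-oxygen content 15.4 % by mass meets the Class 5.1 criterion (Oxidizer), so the oxygen-release tablets are Class 5.1.
Burn rate 3.6 mm/s meets the Class 4.1 criterion (Flammable Solid), so the match heads (bulk) are Class 4.1.
Class 5.1 net quantity: (three 1.1 oz packs = 93.72 g) + (three 1 oz packs = 85.2 g) = 178.92 g.
178.92 g ≤ 200 g (rail limit, Class 5.1) — within limit.
Class 4.1 quantity: one 0.7 oz pack = 19.88 g.
That is within the Class 4.1 rail limit of 20 g.
The segregation rule (Class 6.1 with Class 3) does not apply to Class 5.1 with Class 4.1.
Every hazard class is within its rail limit and no segregation rule is violated.

Yes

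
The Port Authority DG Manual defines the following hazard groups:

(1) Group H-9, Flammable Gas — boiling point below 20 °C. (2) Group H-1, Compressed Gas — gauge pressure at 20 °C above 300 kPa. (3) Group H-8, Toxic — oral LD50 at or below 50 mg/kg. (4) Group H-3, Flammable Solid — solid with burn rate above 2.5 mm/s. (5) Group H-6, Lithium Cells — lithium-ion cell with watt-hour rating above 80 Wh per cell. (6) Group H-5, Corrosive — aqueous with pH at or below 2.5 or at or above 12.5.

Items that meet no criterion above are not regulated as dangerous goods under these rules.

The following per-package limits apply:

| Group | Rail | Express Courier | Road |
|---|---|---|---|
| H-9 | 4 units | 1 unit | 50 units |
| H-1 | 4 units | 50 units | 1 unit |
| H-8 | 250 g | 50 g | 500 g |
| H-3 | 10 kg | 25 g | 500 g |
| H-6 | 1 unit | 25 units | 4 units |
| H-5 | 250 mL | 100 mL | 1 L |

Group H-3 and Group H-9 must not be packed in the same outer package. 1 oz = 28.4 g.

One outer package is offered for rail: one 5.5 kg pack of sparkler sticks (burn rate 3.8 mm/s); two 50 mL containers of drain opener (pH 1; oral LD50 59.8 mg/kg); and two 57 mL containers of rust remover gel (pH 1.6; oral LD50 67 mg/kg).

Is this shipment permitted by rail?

Yes

With burn rate 3.8 mm/s (> 2.5 mm/s), the sparkler sticks fall in Group H-3.
The drain opener has pH 1, which is ≤ 2.5, so it is Group H-5 (Corrosive).
pH 1.6 meets the Group H-5 criterion (Corrosive), so the rust remover gel is Group H-5.
Group H-3 quantity: 5.5 kg.
5.5 kg ≤ 10 kg (rail limit, Group H-3) — within limit.
Total Group H-5: (two 50 mL containers = 100 mL) + (two 57 mL containers = 114 mL) = 214 mL.
That is within the Group H-5 rail limit of 250 mL.
The segregation rule (Group H-3 with Group H-9) does not apply to Group H-3 with Group H-5.
Every hazard group is within its rail limit and no segregation rule is violated.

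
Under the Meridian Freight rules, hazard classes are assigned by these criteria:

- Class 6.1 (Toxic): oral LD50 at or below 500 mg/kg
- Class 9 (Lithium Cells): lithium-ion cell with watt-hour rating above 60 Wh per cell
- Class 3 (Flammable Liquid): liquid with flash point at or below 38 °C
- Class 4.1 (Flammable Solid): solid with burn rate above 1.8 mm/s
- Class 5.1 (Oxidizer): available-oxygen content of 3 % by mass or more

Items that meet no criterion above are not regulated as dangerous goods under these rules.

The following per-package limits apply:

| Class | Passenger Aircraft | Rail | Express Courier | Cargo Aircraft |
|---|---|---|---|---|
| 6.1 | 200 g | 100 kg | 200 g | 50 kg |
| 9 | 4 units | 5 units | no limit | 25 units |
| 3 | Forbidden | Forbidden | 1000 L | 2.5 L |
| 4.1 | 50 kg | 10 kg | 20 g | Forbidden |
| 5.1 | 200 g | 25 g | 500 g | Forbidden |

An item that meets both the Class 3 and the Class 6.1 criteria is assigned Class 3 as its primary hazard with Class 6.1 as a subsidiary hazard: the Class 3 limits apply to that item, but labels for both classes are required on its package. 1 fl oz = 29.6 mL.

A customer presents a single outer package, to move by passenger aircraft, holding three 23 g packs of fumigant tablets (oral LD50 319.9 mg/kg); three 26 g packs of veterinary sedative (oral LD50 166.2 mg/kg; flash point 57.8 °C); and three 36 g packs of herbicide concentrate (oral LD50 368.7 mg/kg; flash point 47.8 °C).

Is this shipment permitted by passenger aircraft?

With oral LD50 319.9 mg/kg (≤ 500 mg/kg), the fumigant tablets fall in Class 6.1.
The veterinary sedative has oral LD50 166.2 mg/kg, which is ≤ 500 mg/kg, so it is Class 6.1 (Toxic).
With oral LD50 368.7 mg/kg (≤ 500 mg/kg), the herbicide concentrate falls in Class 6.1.
Total Class 6.1: (three 23 g packs = 69 g) + (three 26 g packs = 78 g) + (three 36 g packs = 108 g) = 255 g.
255 g > 200 g (passenger aircraft limit, Class 6.1) — over the limit.

No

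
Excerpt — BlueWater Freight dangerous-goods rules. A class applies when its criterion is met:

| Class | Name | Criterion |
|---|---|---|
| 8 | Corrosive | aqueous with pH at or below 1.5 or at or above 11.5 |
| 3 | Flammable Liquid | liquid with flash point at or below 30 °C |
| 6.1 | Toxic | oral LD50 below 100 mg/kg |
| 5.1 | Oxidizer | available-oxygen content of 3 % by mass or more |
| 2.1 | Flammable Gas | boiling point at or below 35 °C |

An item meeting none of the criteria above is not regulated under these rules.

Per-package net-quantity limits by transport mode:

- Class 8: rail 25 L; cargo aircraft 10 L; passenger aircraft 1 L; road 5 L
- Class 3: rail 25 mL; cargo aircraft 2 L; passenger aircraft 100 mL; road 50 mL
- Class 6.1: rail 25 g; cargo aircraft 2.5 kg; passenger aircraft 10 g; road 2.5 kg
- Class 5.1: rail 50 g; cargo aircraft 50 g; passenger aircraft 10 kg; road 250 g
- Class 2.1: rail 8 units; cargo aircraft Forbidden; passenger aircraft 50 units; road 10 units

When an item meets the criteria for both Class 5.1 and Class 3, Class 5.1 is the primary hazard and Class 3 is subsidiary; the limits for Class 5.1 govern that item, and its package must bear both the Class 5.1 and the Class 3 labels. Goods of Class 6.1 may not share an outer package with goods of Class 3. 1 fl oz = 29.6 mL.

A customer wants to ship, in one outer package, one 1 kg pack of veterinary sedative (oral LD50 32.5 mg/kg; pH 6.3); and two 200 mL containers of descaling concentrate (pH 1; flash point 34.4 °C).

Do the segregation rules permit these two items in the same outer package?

Yes

The veterinary sedative has oral LD50 32.5 mg/kg, which is < 100 mg/kg, so it is Class 6.1 (Toxic).
Descaling concentrate: pH 1 ≤ 1.5 → Class 8 (Corrosive).
No segregation rule bars Class 6.1 with Class 8.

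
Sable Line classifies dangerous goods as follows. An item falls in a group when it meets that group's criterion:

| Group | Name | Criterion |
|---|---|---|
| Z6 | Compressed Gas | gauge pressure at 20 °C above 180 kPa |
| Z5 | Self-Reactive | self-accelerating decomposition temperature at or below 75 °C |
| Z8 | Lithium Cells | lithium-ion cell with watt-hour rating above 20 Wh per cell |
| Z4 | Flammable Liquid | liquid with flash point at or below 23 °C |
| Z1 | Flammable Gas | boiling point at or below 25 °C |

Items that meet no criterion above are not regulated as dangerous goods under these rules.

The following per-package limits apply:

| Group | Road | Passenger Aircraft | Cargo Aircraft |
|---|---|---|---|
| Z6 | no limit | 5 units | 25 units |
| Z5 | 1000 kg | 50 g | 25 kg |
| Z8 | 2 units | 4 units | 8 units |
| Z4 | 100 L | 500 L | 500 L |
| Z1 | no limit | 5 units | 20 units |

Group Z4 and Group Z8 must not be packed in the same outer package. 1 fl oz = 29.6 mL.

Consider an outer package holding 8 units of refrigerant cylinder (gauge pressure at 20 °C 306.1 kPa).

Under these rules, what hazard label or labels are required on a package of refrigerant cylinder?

Gauge pressure at 20 °C 306.1 kPa meets the Group Z6 criterion (Compressed Gas), so the refrigerant cylinder is Group Z6.
Only the Group Z6 label is required.

Group Z6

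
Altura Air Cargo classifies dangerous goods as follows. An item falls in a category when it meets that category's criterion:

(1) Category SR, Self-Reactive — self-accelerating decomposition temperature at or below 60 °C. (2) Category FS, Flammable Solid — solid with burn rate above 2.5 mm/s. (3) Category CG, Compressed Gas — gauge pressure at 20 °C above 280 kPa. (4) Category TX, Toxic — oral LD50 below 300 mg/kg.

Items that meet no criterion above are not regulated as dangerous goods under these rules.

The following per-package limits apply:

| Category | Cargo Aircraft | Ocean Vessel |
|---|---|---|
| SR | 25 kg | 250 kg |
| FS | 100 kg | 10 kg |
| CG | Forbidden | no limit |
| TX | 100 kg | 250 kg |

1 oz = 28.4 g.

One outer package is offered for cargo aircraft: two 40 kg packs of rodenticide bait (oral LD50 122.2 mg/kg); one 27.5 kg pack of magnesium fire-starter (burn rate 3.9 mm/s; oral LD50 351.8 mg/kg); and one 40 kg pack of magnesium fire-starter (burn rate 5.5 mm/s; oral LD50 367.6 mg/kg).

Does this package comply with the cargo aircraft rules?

Rodenticide bait: oral LD50 122.2 mg/kg < 300 mg/kg → Category TX (Toxic).
Magnesium fire-starter: burn rate 3.9 mm/s > 2.5 mm/s → Category FS (Flammable Solid).
Magnesium fire-starter: burn rate 5.5 mm/s > 2.5 mm/s → Category FS (Flammable Solid).
Total Category FS: 27.5 kg + 40 kg = 67.5 kg.
That is within the Category FS cargo aircraft limit of 100 kg.
Category TX quantity: two 40 kg packs = 80 kg.
80 kg ≤ 100 kg (cargo aircraft limit, Category TX) — within limit.
Every hazard category is within its cargo aircraft limit and no segregation rule is violated.

Yes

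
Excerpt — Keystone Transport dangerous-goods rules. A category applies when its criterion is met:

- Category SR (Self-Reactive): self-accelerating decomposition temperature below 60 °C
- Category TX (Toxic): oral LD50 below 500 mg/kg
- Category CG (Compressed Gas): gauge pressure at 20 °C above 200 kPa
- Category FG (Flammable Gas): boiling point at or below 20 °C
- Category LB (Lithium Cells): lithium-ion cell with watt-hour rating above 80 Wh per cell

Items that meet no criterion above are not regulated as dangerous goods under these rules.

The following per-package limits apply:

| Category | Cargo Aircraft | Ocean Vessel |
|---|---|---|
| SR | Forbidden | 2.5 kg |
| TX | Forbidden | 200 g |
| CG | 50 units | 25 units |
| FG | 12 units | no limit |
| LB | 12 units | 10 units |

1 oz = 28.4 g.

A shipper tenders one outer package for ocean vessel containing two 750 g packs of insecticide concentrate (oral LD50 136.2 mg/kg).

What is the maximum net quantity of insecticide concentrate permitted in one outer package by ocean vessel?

200 g

With oral LD50 136.2 mg/kg (< 500 mg/kg), the insecticide concentrate falls in Category TX.
The ocean vessel limit for Category TX is 200 g.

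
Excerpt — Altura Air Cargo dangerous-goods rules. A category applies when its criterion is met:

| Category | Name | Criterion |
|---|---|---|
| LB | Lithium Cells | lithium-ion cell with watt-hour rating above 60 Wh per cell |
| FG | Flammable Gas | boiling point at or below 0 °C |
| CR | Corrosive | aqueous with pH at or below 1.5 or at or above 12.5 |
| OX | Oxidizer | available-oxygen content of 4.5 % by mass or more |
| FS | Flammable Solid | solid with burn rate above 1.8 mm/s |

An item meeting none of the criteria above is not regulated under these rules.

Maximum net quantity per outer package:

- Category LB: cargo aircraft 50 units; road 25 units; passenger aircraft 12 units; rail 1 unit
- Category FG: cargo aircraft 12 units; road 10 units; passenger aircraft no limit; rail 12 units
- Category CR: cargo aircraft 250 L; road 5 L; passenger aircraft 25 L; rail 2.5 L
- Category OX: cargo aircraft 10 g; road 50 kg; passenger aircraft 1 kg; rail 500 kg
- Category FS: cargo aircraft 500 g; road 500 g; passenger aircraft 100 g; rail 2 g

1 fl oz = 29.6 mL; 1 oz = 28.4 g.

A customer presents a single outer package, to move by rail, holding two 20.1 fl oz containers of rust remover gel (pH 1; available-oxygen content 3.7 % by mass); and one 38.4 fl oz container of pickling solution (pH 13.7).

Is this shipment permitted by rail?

Yes

The rust remover gel has pH 1, which is ≤ 1.5, so it is Category CR (Corrosive).
Pickling solution: pH 13.7 ≥ 12.5 → Category CR (Corrosive).
Total Category CR: (two 20.1 fl oz containers = 1189.92 mL) + (one 38.4 fl oz container = 1136.64 mL) = 2326.56 mL.
2326.56 mL is within the rail limit of 2.5 L for Category CR.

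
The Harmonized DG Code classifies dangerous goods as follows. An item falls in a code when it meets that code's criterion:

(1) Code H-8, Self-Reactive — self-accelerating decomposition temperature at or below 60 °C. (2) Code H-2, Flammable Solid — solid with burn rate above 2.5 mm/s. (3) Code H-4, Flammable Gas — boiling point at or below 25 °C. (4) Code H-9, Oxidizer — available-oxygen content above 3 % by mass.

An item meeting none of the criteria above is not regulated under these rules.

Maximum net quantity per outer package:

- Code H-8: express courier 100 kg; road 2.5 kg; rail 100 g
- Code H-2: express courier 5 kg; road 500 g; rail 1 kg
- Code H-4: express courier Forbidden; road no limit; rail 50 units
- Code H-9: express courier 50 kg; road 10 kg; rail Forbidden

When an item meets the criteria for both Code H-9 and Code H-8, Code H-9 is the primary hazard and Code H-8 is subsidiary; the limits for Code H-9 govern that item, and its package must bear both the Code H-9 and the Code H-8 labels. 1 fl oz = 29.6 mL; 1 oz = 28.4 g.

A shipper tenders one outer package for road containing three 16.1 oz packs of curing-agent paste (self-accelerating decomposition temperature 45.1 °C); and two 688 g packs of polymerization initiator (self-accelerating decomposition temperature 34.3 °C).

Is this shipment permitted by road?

Curing-agent paste: self-accelerating decomposition temperature 45.1 °C ≤ 60 °C → Code H-8 (Self-Reactive).
The polymerization initiator has self-accelerating decomposition temperature 34.3 °C, which is ≤ 60 °C, so it is Code H-8 (Self-Reactive).
Total Code H-8: (three 16.1 oz packs = 1371.72 g) + (two 688 g packs = 1.376 kg) = 2747.72 g.
That exceeds the Code H-8 road limit of 2.5 kg.

No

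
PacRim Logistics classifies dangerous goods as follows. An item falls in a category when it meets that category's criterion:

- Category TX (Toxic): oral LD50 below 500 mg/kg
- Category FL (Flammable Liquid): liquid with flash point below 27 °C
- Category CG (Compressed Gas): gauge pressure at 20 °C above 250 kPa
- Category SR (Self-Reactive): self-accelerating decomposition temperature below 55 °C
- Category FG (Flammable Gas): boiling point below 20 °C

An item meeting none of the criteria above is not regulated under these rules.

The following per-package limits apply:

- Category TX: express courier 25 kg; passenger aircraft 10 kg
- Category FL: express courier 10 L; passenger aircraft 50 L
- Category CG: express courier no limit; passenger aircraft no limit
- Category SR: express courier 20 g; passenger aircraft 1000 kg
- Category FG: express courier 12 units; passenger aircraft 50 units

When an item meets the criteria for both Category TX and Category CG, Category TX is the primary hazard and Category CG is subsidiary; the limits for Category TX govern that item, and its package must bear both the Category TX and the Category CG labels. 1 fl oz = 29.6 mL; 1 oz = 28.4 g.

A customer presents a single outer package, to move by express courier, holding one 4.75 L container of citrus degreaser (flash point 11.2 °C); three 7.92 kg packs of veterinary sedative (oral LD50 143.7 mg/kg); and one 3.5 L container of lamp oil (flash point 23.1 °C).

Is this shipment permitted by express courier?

Yes

With flash point 11.2 °C (< 27 °C), the citrus degreaser falls in Category FL.
The veterinary sedative has oral LD50 143.7 mg/kg, which is < 500 mg/kg, so it is Category TX (Toxic).
With flash point 23.1 °C (< 27 °C), the lamp oil falls in Category FL.
Total Category FL: 4.75 L + 3.5 L = 8.25 L.
8.25 L is within the express courier limit of 10 L for Category FL.
Category TX quantity: three 7.92 kg packs = 23.76 kg.
That is within the Category TX express courier limit of 25 kg.
Every hazard category is within its express courier limit and no segregation rule is violated.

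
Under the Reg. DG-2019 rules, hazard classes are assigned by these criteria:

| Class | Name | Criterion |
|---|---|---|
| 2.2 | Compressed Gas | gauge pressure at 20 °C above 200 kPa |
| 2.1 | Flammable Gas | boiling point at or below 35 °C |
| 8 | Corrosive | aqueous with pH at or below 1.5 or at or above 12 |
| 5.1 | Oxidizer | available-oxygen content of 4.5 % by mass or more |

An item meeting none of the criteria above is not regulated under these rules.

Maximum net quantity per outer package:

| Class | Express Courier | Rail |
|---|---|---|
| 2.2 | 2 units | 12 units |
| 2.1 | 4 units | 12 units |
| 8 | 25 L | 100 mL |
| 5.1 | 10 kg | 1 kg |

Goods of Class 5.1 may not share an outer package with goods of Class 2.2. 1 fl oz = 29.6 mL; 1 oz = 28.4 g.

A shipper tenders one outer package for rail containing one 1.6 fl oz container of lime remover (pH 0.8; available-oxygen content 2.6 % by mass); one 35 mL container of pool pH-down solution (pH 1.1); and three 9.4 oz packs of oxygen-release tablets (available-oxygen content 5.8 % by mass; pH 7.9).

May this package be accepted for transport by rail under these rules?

Yes

With pH 0.8 (≤ 1.5), the lime remover falls in Class 8.
Pool pH-down solution: pH 1.1 ≤ 1.5 → Class 8 (Corrosive).
Available-oxygen content 5.8 % by mass meets the Class 5.1 criterion (Oxidizer), so the oxygen-release tablets are Class 5.1.
Class 5.1 quantity: three 9.4 oz packs = 800.88 g.
That is within the Class 5.1 rail limit of 1 kg.
Total Class 8: (one 1.6 fl oz container = 47.36 mL) + 35 mL = 82.36 mL.
That is within the Class 8 rail limit of 100 mL.
The segregation rule (Class 5.1 with Class 2.2) does not apply to Class 5.1 with Class 8.
Every hazard class is within its rail limit and no segregation rule is violated.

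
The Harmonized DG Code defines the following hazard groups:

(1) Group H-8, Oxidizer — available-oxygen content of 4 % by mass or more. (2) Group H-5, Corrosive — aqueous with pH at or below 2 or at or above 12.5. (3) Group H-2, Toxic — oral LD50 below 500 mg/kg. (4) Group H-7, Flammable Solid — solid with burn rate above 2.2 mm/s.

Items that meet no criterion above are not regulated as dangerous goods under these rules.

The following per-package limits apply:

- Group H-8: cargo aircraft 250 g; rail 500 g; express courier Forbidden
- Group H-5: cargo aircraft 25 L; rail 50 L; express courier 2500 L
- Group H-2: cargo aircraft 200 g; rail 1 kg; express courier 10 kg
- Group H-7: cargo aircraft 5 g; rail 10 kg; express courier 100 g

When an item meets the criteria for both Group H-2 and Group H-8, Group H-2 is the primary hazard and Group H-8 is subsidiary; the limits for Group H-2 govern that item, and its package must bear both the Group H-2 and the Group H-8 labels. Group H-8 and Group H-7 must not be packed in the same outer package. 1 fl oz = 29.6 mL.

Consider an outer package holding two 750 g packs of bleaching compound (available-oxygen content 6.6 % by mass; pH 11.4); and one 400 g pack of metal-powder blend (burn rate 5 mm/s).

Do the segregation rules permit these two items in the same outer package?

No

Available-oxygen content 6.6 % by mass meets the Group H-8 criterion (Oxidizer), so the bleaching compound is Group H-8.
With burn rate 5 mm/s (> 2.2 mm/s), the metal-powder blend falls in Group H-7.
Group H-8 and Group H-7 may not share an outer package.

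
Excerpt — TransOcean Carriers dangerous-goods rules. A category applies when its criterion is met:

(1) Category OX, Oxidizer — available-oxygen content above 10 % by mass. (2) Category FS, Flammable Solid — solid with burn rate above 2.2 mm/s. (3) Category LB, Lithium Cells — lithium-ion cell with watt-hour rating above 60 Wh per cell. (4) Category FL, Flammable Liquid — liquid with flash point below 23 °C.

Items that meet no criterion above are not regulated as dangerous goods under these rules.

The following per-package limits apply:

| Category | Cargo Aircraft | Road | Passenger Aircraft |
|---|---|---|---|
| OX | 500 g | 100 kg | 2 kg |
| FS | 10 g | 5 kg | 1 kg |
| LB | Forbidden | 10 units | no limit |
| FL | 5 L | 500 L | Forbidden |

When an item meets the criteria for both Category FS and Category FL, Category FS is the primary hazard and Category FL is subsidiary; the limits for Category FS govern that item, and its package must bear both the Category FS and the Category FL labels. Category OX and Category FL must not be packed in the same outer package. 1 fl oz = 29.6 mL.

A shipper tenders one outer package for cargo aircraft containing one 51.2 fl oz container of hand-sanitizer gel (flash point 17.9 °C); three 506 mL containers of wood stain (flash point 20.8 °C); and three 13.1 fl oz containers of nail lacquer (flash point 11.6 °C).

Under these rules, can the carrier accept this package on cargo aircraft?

Yes

The hand-sanitizer gel has flash point 17.9 °C, which is < 23 °C, so it is Category FL (Flammable Liquid).
The wood stain has flash point 20.8 °C, which is < 23 °C, so it is Category FL (Flammable Liquid).
Nail lacquer: flash point 11.6 °C < 23 °C → Category FL (Flammable Liquid).
Category FL net quantity: (one 51.2 fl oz container = 1515.52 mL) + (three 506 mL containers = 1.518 L) + (three 13.1 fl oz containers = 1163.28 mL) = 4196.8 mL.
4196.8 mL ≤ 5 L (cargo aircraft limit, Category FL) — within limit.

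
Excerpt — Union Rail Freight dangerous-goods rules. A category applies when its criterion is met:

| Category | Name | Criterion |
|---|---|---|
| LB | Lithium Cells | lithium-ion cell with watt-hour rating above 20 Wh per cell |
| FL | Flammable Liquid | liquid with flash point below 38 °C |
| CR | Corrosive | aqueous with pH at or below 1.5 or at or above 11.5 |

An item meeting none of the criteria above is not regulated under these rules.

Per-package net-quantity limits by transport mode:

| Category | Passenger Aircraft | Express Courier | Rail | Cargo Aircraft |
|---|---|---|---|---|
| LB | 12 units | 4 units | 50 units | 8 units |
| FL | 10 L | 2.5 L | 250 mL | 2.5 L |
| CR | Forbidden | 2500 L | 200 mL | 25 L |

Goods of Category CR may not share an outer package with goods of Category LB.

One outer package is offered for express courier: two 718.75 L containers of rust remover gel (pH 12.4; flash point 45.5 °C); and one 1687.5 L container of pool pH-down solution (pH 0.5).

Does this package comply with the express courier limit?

No

With pH 12.4 (≥ 11.5), the rust remover gel falls in Category CR.
pH 0.5 meets the Category CR criterion (Corrosive), so the pool pH-down solution is Category CR.
Total Category CR: (two 718.75 L containers = 1437.5 L) + 1687.5 L = 3125 L.
That exceeds the Category CR express courier limit of 2500 L.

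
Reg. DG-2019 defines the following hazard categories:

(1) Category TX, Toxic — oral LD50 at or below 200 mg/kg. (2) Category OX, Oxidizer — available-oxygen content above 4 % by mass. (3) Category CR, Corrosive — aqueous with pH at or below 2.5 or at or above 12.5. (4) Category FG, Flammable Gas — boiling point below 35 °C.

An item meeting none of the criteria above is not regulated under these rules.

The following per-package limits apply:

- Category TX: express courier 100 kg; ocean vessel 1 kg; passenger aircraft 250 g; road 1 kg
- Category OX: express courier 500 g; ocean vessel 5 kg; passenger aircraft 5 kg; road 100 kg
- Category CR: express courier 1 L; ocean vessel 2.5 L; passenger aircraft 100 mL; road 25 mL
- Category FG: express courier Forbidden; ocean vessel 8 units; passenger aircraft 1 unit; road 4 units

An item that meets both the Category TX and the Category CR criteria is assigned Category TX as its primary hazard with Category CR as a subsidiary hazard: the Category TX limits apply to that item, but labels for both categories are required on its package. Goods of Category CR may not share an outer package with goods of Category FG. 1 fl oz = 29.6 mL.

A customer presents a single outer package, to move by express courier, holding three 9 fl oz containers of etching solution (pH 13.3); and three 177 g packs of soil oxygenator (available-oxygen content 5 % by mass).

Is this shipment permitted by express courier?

pH 13.3 meets the Category CR criterion (Corrosive), so the etching solution is Category CR.
Soil oxygenator: available-oxygen content 5 % by mass > 4 % by mass → Category OX (Oxidizer).
Category CR quantity: three 9 fl oz containers = 799.2 mL.
799.2 mL ≤ 1 L (express courier limit, Category CR) — within limit.
Category OX quantity: three 177 g packs = 531 g.
531 g exceeds the express courier limit of 500 g for Category OX.
The segregation rule (Category CR with Category FG) does not apply to Category CR with Category OX.

No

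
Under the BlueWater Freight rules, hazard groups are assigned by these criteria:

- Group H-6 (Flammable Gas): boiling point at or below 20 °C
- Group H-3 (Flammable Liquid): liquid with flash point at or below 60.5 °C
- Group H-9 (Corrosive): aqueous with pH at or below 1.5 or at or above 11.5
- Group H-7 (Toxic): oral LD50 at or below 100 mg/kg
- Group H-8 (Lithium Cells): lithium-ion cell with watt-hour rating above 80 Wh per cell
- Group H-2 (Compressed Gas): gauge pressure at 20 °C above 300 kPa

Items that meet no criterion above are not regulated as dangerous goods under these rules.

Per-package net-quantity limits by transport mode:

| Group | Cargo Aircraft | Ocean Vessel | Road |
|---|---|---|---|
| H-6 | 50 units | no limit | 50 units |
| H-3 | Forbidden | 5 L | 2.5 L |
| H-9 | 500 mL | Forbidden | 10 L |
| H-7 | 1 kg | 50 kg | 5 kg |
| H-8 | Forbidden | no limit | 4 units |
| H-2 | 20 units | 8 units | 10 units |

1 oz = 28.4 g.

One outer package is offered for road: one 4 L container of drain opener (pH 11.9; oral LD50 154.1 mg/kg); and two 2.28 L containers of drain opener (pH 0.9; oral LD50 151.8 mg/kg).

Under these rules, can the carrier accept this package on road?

With pH 11.9 (≥ 11.5), the drain opener falls in Group H-9.
pH 0.9 meets the Group H-9 criterion (Corrosive), so the drain opener is Group H-9.
Total Group H-9: 4 L + (two 2.28 L containers = 4.56 L) = 8.56 L.
8.56 L ≤ 10 L (road limit, Group H-9) — within limit.

Yes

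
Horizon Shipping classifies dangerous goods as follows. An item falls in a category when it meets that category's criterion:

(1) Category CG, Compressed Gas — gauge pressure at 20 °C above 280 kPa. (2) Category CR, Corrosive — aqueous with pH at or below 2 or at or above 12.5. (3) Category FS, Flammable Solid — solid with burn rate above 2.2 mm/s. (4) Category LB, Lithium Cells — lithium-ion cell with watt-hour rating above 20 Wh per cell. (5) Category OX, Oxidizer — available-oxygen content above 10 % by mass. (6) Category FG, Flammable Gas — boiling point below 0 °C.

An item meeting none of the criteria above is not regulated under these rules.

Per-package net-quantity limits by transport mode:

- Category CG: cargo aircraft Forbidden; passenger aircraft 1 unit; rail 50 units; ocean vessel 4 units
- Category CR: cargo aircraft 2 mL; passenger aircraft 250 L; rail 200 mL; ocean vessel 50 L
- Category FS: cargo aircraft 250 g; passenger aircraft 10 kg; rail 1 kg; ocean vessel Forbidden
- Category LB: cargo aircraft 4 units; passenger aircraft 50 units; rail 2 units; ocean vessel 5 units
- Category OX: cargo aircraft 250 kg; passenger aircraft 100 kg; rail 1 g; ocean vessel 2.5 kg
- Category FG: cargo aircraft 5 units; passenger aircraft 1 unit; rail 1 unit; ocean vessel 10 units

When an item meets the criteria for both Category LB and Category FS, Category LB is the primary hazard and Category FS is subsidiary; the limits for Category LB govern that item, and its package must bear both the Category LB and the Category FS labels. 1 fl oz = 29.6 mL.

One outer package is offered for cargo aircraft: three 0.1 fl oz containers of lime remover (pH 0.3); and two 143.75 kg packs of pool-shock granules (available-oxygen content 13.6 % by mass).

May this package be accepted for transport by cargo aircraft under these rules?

No

The lime remover has pH 0.3, which is ≤ 2, so it is Category CR (Corrosive).
With available-oxygen content 13.6 % by mass (> 10 % by mass), the pool-shock granules fall in Category OX.
Category OX quantity: two 143.75 kg packs = 287.5 kg.
287.5 kg > 250 kg (cargo aircraft limit, Category OX) — over the limit.
Category CR quantity: three 0.1 fl oz containers = 8.88 mL.
8.88 mL > 2 mL (cargo aircraft limit, Category CR) — over the limit.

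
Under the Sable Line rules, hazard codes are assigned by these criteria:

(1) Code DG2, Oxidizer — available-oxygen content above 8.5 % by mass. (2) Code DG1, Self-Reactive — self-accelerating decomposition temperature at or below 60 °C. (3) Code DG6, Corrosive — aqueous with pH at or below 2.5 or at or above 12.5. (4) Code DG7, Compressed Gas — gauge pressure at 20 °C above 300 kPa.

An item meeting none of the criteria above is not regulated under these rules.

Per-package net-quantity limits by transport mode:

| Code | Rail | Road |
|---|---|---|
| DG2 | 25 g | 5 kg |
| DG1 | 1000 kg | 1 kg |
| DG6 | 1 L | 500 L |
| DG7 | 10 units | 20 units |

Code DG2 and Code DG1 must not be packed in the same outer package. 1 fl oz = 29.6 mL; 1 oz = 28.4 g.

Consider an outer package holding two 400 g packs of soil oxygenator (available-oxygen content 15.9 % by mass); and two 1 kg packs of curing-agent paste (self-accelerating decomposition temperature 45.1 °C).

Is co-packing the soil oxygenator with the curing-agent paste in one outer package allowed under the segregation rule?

Available-oxygen content 15.9 % by mass meets the Code DG2 criterion (Oxidizer), so the soil oxygenator is Code DG2.
With self-accelerating decomposition temperature 45.1 °C (≤ 60 °C), the curing-agent paste falls in Code DG1.
Code DG2 and Code DG1 may not share an outer package.

No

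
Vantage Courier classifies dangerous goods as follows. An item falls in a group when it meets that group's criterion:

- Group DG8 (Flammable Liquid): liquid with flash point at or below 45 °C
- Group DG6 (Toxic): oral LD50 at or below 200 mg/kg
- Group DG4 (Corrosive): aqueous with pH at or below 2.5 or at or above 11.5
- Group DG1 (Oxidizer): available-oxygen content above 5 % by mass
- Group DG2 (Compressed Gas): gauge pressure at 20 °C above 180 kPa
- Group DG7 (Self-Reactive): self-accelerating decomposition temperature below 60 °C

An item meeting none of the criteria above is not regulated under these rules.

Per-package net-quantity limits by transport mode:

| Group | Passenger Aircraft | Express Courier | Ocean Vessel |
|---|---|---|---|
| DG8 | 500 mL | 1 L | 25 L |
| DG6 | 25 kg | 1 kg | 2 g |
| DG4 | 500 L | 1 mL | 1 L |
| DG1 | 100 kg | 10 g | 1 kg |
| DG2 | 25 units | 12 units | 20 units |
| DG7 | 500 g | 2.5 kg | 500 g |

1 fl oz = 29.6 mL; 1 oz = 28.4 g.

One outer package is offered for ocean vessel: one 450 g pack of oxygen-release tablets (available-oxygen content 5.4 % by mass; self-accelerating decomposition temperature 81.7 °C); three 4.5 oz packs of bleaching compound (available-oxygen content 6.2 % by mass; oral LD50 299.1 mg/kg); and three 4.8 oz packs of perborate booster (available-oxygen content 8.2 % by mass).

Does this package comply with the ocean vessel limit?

No

With available-oxygen content 5.4 % by mass (> 5 % by mass), the oxygen-release tablets fall in Group DG1.
Available-oxygen content 6.2 % by mass meets the Group DG1 criterion (Oxidizer), so the bleaching compound is Group DG1.
With available-oxygen content 8.2 % by mass (> 5 % by mass), the perborate booster falls in Group DG1.
Total Group DG1: 450 g + (three 4.5 oz packs = 383.4 g) + (three 4.8 oz packs = 408.96 g) = 1242.36 g.
1242.36 g exceeds the ocean vessel limit of 1 kg for Group DG1.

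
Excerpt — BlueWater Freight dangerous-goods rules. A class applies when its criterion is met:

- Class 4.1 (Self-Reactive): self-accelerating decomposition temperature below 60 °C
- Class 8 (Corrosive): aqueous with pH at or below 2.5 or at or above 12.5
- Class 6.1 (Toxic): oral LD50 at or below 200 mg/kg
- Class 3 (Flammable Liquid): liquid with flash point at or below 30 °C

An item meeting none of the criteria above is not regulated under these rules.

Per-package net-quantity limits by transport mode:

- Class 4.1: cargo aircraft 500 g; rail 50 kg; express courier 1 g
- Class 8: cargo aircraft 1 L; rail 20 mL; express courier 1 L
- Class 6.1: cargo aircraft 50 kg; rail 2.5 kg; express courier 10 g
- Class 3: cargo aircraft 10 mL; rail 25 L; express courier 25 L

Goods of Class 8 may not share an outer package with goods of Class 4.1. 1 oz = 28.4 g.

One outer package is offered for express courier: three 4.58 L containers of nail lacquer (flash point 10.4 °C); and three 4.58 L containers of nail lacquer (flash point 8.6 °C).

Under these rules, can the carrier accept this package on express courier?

No

With flash point 10.4 °C (≤ 30 °C), the nail lacquer falls in Class 3.
The nail lacquer has flash point 8.6 °C, which is ≤ 30 °C, so it is Class 3 (Flammable Liquid).
Total Class 3: (three 4.58 L containers = 13.74 L) + (three 4.58 L containers = 13.74 L) = 27.48 L.
27.48 L exceeds the express courier limit of 25 L for Class 3.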